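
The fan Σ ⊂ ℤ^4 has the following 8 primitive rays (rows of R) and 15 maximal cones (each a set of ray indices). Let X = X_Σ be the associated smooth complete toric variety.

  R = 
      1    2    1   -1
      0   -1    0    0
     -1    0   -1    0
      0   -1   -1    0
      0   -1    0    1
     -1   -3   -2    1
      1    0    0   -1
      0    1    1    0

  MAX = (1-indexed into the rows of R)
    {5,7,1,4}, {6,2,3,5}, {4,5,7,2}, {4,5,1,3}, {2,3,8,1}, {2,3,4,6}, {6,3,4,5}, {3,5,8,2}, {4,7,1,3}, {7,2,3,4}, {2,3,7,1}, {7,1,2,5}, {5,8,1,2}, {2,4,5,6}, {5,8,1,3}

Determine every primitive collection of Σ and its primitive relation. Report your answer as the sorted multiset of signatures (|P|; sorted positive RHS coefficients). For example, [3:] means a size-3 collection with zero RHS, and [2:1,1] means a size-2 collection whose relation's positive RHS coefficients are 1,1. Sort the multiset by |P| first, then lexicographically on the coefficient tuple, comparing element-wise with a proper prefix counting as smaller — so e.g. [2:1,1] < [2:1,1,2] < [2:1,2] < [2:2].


9 collections generate NE(X_Σ); each relation:

  {4,8}:  v_{4} + v_{8} = 0  ⟹  sig = [2:]
  {1,6}:  v_{1} + v_{6} = v_{4}  ⟹  sig = [2:1]
  {7,8}:  v_{7} + v_{8} = v_{1} + v_{2}  ⟹  sig = [2:1,1]
  {6,8}:  v_{6} + v_{8} = v_{2} + v_{3} + v_{5}  ⟹  sig = [2:1,1,1]
  {6,7}:  v_{6} + v_{7} = v_{2} + 2·v_{4}  ⟹  sig = [2:1,2]
  {1,2,4}:  v_{1} + v_{2} + v_{4} = v_{7}  ⟹  sig = [3:1]
  {3,5,7}:  v_{3} + v_{5} + v_{7} = v_{4}  ⟹  sig = [3:1]
  {1,2,3,5}:  v_{1} + v_{2} + v_{3} + v_{5} = 0  ⟹  sig = [4:]
  {2,3,4,5}:  v_{2} + v_{3} + v_{4} + v_{5} = v_{6}  ⟹  sig = [4:1]

Signatures (|P|; sorted positive RHS coefficients), sorted:
    [2:]
    [2:1]
    [2:1,1]
    [2:1,1,1]
    [2:1,2]
    [3:1]
    [3:1]
    [4:]
    [4:1]


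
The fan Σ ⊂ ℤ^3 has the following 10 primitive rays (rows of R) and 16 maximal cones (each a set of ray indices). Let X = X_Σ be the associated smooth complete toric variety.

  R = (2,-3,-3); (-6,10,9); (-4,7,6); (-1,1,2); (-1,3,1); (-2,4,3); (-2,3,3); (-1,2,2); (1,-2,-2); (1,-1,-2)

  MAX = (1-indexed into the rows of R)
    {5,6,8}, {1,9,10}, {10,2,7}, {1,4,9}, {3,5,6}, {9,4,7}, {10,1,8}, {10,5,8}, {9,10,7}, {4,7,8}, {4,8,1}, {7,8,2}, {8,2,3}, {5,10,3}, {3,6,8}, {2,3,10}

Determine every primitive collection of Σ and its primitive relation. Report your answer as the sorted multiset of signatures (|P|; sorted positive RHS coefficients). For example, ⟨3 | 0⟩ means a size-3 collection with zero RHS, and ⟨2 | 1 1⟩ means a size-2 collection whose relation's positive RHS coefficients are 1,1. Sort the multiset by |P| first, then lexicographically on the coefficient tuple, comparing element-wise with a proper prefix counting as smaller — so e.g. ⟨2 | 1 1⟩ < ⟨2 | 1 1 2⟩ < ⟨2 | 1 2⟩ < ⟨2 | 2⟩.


25 minimal non-faces of Δ(Σ) (on 10 rays):

  • {1,7}:  v_{1} + v_{7} = 0 ; sig = ⟨2 | 0⟩
  • {4,10}:  v_{4} + v_{10} = 0 ; sig = ⟨2 | 0⟩
  • {8,9}:  v_{8} + v_{9} = 0 ; sig = ⟨2 | 0⟩
  • {1,2}:  v_{1} + v_{2} = v_{3} ; sig = ⟨2 | 1⟩
  • {1,3}:  v_{1} + v_{3} = v_{6} ; sig = ⟨2 | 1⟩
  • {3,7}:  v_{3} + v_{7} = v_{2} ; sig = ⟨2 | 1⟩
  • {4,5}:  v_{4} + v_{5} = v_{6} ; sig = ⟨2 | 1⟩
  • {6,7}:  v_{6} + v_{7} = v_{3} ; sig = ⟨2 | 1⟩
  • {6,10}:  v_{6} + v_{10} = v_{5} ; sig = ⟨2 | 1⟩
  • {1,6}:  v_{1} + v_{6} = v_{8} + v_{10} ; sig = ⟨2 | 1 1⟩
  • {4,6}:  v_{4} + v_{6} = v_{7} + v_{8} ; sig = ⟨2 | 1 1⟩
  • {5,7}:  v_{5} + v_{7} = v_{3} + v_{10} ; sig = ⟨2 | 1 1⟩
  • {6,9}:  v_{6} + v_{9} = v_{7} + v_{10} ; sig = ⟨2 | 1 1⟩
  • {1,5}:  v_{1} + v_{5} = v_{8} + 2·v_{10} ; sig = ⟨2 | 1 2⟩
  • {2,5}:  v_{2} + v_{5} = 2·v_{3} + v_{10} ; sig = ⟨2 | 1 2⟩
  • {3,4}:  v_{3} + v_{4} = 2·v_{7} + v_{8} ; sig = ⟨2 | 1 2⟩
  • {3,9}:  v_{3} + v_{9} = 2·v_{7} + v_{10} ; sig = ⟨2 | 1 2⟩
  • {5,9}:  v_{5} + v_{9} = v_{7} + 2·v_{10} ; sig = ⟨2 | 1 2⟩
  • {2,4}:  v_{2} + v_{4} = 3·v_{7} + v_{8} ; sig = ⟨2 | 1 3⟩
  • {2,9}:  v_{2} + v_{9} = 3·v_{7} + v_{10} ; sig = ⟨2 | 1 3⟩
  • {2,6}:  v_{2} + v_{6} = 2·v_{3} ; sig = ⟨2 | 2⟩
  • {7,8,10}:  v_{7} + v_{8} + v_{10} = v_{6} ; sig = ⟨3 | 1⟩
  • {2,8,10}:  v_{2} + v_{8} + v_{10} = v_{3} + v_{6} ; sig = ⟨3 | 1 1⟩
  • {3,8,10}:  v_{3} + v_{8} + v_{10} = 2·v_{6} ; sig = ⟨3 | 2⟩
  • {3,5,8}:  v_{3} + v_{5} + v_{8} = 3·v_{6} ; sig = ⟨3 | 3⟩

so the primitive-relation signature multiset is
    |P|=2: 21 collections, coeffs (), (), (), (1), (1), (1), (1), (1), (1), (1,1), (1,1), (1,1), (1,1), (1,2), (1,2), (1,2), (1,2), (1,2), (1,3), (1,3), (2)
    |P|=3: 4 collections, coeffs (1), (1,1), (2), (3)


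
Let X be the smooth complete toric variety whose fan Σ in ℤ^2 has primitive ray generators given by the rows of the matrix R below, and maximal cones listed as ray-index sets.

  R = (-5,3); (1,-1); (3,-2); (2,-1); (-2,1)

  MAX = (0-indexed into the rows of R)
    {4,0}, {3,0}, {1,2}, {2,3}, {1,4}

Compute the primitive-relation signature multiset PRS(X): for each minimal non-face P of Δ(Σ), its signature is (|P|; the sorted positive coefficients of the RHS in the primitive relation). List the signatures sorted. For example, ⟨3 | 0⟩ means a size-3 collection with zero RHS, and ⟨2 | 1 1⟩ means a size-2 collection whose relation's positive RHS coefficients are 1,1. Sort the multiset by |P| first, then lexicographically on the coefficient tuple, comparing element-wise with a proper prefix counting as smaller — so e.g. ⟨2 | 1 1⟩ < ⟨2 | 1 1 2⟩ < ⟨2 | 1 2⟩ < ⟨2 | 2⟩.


5 collections generate NE(X_Σ); each relation:

  • {3,4}:  v_{3} + v_{4} = 0  so sig = ⟨2 | 0⟩
  • {0,2}:  v_{0} + v_{2} = v_{4}  so sig = ⟨2 | 1⟩
  • {1,3}:  v_{1} + v_{3} = v_{2}  so sig = ⟨2 | 1⟩
  • {2,4}:  v_{2} + v_{4} = v_{1}  so sig = ⟨2 | 1⟩
  • {0,1}:  v_{0} + v_{1} = 2·v_{4}  so sig = ⟨2 | 2⟩

Signatures (|P|; sorted positive RHS coefficients), sorted:
{ ⟨2 | 0⟩,  ⟨2 | 1⟩ ×3,  ⟨2 | 2⟩ }


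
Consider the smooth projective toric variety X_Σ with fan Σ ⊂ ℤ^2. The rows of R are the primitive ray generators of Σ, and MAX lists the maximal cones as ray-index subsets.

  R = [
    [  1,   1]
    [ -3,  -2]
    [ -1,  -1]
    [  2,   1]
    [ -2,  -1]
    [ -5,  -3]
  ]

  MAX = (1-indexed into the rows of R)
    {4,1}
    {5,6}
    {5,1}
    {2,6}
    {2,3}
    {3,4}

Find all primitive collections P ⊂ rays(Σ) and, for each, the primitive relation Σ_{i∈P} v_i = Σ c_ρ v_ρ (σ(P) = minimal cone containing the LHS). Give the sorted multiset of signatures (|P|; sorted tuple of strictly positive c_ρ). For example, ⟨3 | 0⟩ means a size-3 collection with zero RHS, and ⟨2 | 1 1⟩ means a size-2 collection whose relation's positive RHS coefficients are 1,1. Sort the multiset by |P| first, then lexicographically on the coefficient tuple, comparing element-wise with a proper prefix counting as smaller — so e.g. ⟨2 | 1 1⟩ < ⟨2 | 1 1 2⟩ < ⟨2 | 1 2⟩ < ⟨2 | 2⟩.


The 9 primitive collections of Σ (r=6, n=2):

  P = {1,3}:  v_{1} + v_{3} = 0  ⇒ sig = ⟨2 | 0⟩
  P = {4,5}:  v_{4} + v_{5} = 0  ⇒ sig = ⟨2 | 0⟩
  P = {1,2}:  v_{1} + v_{2} = v_{5}  ⇒ sig = ⟨2 | 1⟩
  P = {2,4}:  v_{2} + v_{4} = v_{3}  ⇒ sig = ⟨2 | 1⟩
  P = {2,5}:  v_{2} + v_{5} = v_{6}  ⇒ sig = ⟨2 | 1⟩
  P = {3,5}:  v_{3} + v_{5} = v_{2}  ⇒ sig = ⟨2 | 1⟩
  P = {4,6}:  v_{4} + v_{6} = v_{2}  ⇒ sig = ⟨2 | 1⟩
  P = {1,6}:  v_{1} + v_{6} = 2·v_{5}  ⇒ sig = ⟨2 | 2⟩
  P = {3,6}:  v_{3} + v_{6} = 2·v_{2}  ⇒ sig = ⟨2 | 2⟩

Signatures (|P|; sorted positive RHS coefficients), sorted:
[⟨2 | 0⟩, ⟨2 | 0⟩, ⟨2 | 1⟩, ⟨2 | 1⟩, ⟨2 | 1⟩, ⟨2 | 1⟩, ⟨2 | 1⟩, ⟨2 | 2⟩, ⟨2 | 2⟩]


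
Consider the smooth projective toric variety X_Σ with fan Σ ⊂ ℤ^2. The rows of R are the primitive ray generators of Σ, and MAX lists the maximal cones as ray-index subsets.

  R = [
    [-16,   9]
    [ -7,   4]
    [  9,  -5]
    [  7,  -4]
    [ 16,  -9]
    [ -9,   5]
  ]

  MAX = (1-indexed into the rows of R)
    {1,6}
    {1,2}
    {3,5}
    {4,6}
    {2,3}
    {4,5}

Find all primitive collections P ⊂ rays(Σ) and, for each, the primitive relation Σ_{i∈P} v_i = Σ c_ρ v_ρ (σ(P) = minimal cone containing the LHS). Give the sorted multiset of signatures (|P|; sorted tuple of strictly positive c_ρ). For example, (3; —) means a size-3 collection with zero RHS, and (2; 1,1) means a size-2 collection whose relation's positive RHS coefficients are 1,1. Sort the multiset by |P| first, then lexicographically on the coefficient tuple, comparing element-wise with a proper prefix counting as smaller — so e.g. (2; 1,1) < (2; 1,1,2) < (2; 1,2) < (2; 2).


The 9 primitive collections of Σ (r=6, n=2):

  P={1,5}:  v_{1} + v_{5} = 0  ⟹  sig = (2; —)
  P={2,4}:  v_{2} + v_{4} = 0  ⟹  sig = (2; —)
  P={3,6}:  v_{3} + v_{6} = 0  ⟹  sig = (2; —)
  P={1,3}:  v_{1} + v_{3} = v_{2}  ⟹  sig = (2; 1)
  P={1,4}:  v_{1} + v_{4} = v_{6}  ⟹  sig = (2; 1)
  P={2,5}:  v_{2} + v_{5} = v_{3}  ⟹  sig = (2; 1)
  P={2,6}:  v_{2} + v_{6} = v_{1}  ⟹  sig = (2; 1)
  P={3,4}:  v_{3} + v_{4} = v_{5}  ⟹  sig = (2; 1)
  P={5,6}:  v_{5} + v_{6} = v_{4}  ⟹  sig = (2; 1)

Signatures (|P|; sorted positive RHS coefficients), sorted:
    (2; —)
    (2; —)
    (2; —)
    (2; 1)
    (2; 1)
    (2; 1)
    (2; 1)
    (2; 1)
    (2; 1)


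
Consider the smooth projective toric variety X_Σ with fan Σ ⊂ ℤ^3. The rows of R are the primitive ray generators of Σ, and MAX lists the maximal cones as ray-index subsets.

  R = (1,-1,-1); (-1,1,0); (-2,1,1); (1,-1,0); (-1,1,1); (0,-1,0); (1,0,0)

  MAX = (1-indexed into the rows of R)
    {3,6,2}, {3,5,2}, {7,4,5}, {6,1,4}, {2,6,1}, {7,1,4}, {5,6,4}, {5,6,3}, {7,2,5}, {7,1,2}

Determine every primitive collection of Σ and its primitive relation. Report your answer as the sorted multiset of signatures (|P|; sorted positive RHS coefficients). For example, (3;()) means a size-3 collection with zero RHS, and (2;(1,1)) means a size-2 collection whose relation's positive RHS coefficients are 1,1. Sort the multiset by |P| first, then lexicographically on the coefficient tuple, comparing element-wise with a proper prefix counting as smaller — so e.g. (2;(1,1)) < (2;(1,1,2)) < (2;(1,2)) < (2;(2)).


|primitive collections| = 7. Relations:

  {1,5}:  v_{1} + v_{5} = 0  ⇒ sig = (2;())
  {2,4}:  v_{2} + v_{4} = 0  ⇒ sig = (2;())
  {3,7}:  v_{3} + v_{7} = v_{5}  ⇒ sig = (2;(1))
  {6,7}:  v_{6} + v_{7} = v_{4}  ⇒ sig = (2;(1))
  {1,3}:  v_{1} + v_{3} = v_{2} + v_{6}  ⇒ sig = (2;(1,1))
  {3,4}:  v_{3} + v_{4} = v_{5} + v_{6}  ⇒ sig = (2;(1,1))
  {2,5,6}:  v_{2} + v_{5} + v_{6} = v_{3}  ⇒ sig = (3;(1))

Hence PRS(X_Σ) =
    |P|=2: 6 collections, coeffs (), (), (1), (1), (1,1), (1,1)
    |P|=3: 1 collection, coeffs (1)


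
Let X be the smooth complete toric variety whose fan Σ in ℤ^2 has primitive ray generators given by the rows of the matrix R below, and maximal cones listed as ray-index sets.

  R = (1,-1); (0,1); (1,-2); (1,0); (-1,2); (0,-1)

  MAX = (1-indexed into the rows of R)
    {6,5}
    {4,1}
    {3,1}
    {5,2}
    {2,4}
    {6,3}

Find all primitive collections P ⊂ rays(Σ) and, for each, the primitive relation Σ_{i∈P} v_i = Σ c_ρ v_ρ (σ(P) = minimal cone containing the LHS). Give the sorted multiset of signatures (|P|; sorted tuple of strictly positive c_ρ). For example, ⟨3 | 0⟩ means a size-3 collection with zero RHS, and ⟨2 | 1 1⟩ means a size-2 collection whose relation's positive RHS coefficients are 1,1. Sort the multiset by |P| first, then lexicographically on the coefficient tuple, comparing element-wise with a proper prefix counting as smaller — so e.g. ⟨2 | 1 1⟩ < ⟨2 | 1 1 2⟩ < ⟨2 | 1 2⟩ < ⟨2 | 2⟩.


|primitive collections| = 9. Relations:

  • {2,6}:  v_{2} + v_{6} = 0  ⇒ sig = ⟨2 | 0⟩
  • {3,5}:  v_{3} + v_{5} = 0  ⇒ sig = ⟨2 | 0⟩
  • {1,2}:  v_{1} + v_{2} = v_{4}  ⇒ sig = ⟨2 | 1⟩
  • {1,5}:  v_{1} + v_{5} = v_{2}  ⇒ sig = ⟨2 | 1⟩
  • {1,6}:  v_{1} + v_{6} = v_{3}  ⇒ sig = ⟨2 | 1⟩
  • {2,3}:  v_{2} + v_{3} = v_{1}  ⇒ sig = ⟨2 | 1⟩
  • {4,6}:  v_{4} + v_{6} = v_{1}  ⇒ sig = ⟨2 | 1⟩
  • {3,4}:  v_{3} + v_{4} = 2·v_{1}  ⇒ sig = ⟨2 | 2⟩
  • {4,5}:  v_{4} + v_{5} = 2·v_{2}  ⇒ sig = ⟨2 | 2⟩

Hence PRS(X_Σ) =
    ⟨2 | 0⟩
    ⟨2 | 0⟩
    ⟨2 | 1⟩
    ⟨2 | 1⟩
    ⟨2 | 1⟩
    ⟨2 | 1⟩
    ⟨2 | 1⟩
    ⟨2 | 2⟩
    ⟨2 | 2⟩


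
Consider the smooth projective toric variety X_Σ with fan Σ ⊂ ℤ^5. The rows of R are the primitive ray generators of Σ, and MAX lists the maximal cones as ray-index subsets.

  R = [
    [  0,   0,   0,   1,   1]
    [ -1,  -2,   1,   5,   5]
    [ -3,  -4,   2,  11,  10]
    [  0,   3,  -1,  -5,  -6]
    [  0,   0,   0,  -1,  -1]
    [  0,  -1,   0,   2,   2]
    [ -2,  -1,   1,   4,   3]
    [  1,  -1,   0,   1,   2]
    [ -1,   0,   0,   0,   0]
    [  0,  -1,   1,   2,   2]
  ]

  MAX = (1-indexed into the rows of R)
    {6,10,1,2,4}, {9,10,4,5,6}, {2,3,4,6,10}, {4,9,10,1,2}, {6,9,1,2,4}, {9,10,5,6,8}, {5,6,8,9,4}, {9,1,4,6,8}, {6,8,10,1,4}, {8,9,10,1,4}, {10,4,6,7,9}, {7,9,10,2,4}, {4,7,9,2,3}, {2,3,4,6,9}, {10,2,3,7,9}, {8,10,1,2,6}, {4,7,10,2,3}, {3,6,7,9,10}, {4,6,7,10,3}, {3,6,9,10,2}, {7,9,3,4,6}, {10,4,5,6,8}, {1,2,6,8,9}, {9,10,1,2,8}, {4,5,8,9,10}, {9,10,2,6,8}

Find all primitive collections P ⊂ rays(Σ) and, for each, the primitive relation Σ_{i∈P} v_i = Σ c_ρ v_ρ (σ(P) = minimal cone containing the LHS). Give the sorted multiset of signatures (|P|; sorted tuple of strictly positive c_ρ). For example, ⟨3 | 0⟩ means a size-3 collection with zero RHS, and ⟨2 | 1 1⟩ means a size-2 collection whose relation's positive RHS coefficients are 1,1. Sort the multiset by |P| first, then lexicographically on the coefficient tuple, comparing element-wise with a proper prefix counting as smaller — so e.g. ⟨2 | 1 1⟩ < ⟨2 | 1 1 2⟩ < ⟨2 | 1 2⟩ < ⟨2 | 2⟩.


14 minimal non-faces of Δ(Σ) (on 10 rays):

  P = {1,5}:  v_{1} + v_{5} = 0 ; sig = ⟨2 | 0⟩
  P = {7,8}:  v_{7} + v_{8} = v_{2} ; sig = ⟨2 | 1⟩
  P = {2,5}:  v_{2} + v_{5} = v_{6} + v_{9} + v_{10} ; sig = ⟨2 | 1 1 1⟩
  P = {3,5}:  v_{3} + v_{5} = 2·v_{6} + v_{7} + v_{9} + v_{10} ; sig = ⟨2 | 1 1 1 2⟩
  P = {1,3}:  v_{1} + v_{3} = 3·v_{2} + v_{4} + v_{6} ; sig = ⟨2 | 1 1 3⟩
  P = {1,7}:  v_{1} + v_{7} = 2·v_{2} + v_{4} ; sig = ⟨2 | 1 2⟩
  P = {3,8}:  v_{3} + v_{8} = 2·v_{2} + v_{6} ; sig = ⟨2 | 1 2⟩
  P = {5,7}:  v_{5} + v_{7} = v_{4} + 2·v_{6} + 2·v_{9} + 2·v_{10} ; sig = ⟨2 | 1 2 2 2⟩
  P = {2,4,8}:  v_{2} + v_{4} + v_{8} = v_{1} ; sig = ⟨3 | 1⟩
  P = {2,6,7}:  v_{2} + v_{6} + v_{7} = v_{3} ; sig = ⟨3 | 1⟩
  P = {1,6,9,10}:  v_{1} + v_{6} + v_{9} + v_{10} = v_{2} ; sig = ⟨4 | 1⟩
  P = {3,4,9,10}:  v_{3} + v_{4} + v_{9} + v_{10} = 2·v_{7} ; sig = ⟨4 | 2⟩
  P = {4,6,8,9,10}:  v_{4} + v_{6} + v_{8} + v_{9} + v_{10} = 0 ; sig = ⟨5 | 0⟩
  P = {2,4,6,9,10}:  v_{2} + v_{4} + v_{6} + v_{9} + v_{10} = v_{7} ; sig = ⟨5 | 1⟩

so the primitive-relation signature multiset is
{ ⟨2 | 0⟩,  ⟨2 | 1⟩,  ⟨2 | 1 1 1⟩,  ⟨2 | 1 1 1 2⟩,  ⟨2 | 1 1 3⟩,  ⟨2 | 1 2⟩ ×2,  ⟨2 | 1 2 2 2⟩,  ⟨3 | 1⟩ ×2,  ⟨4 | 1⟩,  ⟨4 | 2⟩,  ⟨5 | 0⟩,  ⟨5 | 1⟩ }


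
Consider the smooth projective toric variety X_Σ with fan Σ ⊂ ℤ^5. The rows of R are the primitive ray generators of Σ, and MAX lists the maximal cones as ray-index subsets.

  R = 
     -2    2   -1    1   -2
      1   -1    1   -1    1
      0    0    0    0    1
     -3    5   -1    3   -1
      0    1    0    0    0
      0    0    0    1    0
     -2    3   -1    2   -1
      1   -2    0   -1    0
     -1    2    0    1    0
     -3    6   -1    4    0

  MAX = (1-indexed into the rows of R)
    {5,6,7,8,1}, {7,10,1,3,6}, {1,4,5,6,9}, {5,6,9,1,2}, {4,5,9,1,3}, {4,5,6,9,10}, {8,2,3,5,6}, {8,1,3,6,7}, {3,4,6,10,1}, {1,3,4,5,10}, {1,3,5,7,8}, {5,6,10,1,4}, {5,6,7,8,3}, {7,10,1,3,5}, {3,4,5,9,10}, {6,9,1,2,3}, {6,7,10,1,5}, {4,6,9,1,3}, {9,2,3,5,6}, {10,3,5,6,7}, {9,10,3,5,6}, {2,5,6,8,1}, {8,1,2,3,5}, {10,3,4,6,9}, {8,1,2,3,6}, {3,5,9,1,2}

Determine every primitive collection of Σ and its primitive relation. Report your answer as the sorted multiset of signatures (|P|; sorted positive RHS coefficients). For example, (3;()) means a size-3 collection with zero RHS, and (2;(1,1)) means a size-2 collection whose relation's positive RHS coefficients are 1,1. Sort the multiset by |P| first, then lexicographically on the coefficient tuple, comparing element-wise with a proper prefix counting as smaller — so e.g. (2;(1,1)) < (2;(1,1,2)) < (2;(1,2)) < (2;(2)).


11 collections generate NE(X_Σ); each relation:

  {8,9}:  v_{8} + v_{9} = 0  so sig = (2;())
  {2,7}:  v_{2} + v_{7} = v_{9}  so sig = (2;(1))
  {4,8}:  v_{4} + v_{8} = v_{7}  so sig = (2;(1))
  {7,9}:  v_{7} + v_{9} = v_{4}  so sig = (2;(1))
  {4,7}:  v_{4} + v_{7} = v_{1} + v_{10}  so sig = (2;(1,1))
  {8,10}:  v_{8} + v_{10} = v_{3} + v_{5} + v_{6} + v_{7}  so sig = (2;(1,1,1,1))
  {2,10}:  v_{2} + v_{10} = v_{3} + v_{5} + v_{6} + 2·v_{9}  so sig = (2;(1,1,1,2))
  {2,4}:  v_{2} + v_{4} = 2·v_{9}  so sig = (2;(2))
  {1,9,10}:  v_{1} + v_{9} + v_{10} = 2·v_{4}  so sig = (3;(2))
  {1,3,5,6}:  v_{1} + v_{3} + v_{5} + v_{6} = v_{7}  so sig = (4;(1))
  {3,4,5,6}:  v_{3} + v_{4} + v_{5} + v_{6} = v_{10}  so sig = (4;(1))

so the primitive-relation signature multiset is
[(2;()), (2;(1)), (2;(1)), (2;(1)), (2;(1,1)), (2;(1,1,1,1)), (2;(1,1,1,2)), (2;(2)), (3;(2)), (4;(1)), (4;(1))]


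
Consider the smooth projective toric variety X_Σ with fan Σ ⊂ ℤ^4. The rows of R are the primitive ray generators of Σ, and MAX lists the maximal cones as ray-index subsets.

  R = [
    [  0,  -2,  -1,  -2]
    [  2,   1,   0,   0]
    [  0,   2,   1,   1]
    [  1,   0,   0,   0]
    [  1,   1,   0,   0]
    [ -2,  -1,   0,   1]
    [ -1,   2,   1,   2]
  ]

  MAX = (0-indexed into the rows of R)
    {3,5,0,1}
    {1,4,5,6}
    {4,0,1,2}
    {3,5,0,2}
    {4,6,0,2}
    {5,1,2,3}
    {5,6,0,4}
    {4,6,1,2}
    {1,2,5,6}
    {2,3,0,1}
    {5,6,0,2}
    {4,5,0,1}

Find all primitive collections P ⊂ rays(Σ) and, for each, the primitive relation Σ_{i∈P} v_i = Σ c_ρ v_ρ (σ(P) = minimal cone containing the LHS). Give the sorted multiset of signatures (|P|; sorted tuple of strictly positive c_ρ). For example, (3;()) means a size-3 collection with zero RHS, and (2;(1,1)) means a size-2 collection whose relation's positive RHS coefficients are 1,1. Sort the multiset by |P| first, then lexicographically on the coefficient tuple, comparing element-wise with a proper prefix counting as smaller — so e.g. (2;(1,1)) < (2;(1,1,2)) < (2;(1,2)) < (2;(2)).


Primitive collections (5):

  • {3,4}:  v_{3} + v_{4} = v_{1} ; sig = (2;(1))
  • {3,6}:  v_{3} + v_{6} = v_{1} + v_{2} + v_{5} ; sig = (2;(1,1,1))
  • {0,1,6}:  v_{0} + v_{1} + v_{6} = v_{4} ; sig = (3;(1))
  • {2,4,5}:  v_{2} + v_{4} + v_{5} = v_{6} ; sig = (3;(1))
  • {0,1,2,5}:  v_{0} + v_{1} + v_{2} + v_{5} = 0 ; sig = (4;())

so the primitive-relation signature multiset is
    |P|=2: 2 collections, coeffs (1), (1,1,1)
    |P|=3: 2 collections, coeffs (1), (1)
    |P|=4: 1 collection, coeffs ()


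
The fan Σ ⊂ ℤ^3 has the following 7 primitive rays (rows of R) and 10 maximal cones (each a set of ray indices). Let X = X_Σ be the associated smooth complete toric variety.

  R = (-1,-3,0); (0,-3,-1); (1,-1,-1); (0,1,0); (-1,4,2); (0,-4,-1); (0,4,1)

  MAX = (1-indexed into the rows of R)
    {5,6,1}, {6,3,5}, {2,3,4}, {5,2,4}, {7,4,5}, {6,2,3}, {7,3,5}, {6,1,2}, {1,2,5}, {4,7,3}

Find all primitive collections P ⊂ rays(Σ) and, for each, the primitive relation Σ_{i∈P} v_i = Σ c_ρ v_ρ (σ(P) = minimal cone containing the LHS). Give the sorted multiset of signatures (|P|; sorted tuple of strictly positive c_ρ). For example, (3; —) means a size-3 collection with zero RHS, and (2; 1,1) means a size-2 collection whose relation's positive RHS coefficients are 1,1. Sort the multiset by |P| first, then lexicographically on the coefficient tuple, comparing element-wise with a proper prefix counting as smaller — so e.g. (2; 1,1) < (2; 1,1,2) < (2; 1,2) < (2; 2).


|primitive collections| = 9. Relations:

  {6,7}:  v_{6} + v_{7} = 0  ⇒ sig = (2; —)
  {1,3}:  v_{1} + v_{3} = v_{6}  ⇒ sig = (2; 1)
  {2,7}:  v_{2} + v_{7} = v_{4}  ⇒ sig = (2; 1)
  {4,6}:  v_{4} + v_{6} = v_{2}  ⇒ sig = (2; 1)
  {1,7}:  v_{1} + v_{7} = v_{2} + v_{5}  ⇒ sig = (2; 1,1)
  {1,4}:  v_{1} + v_{4} = 2·v_{2} + v_{5}  ⇒ sig = (2; 1,2)
  {2,3,5}:  v_{2} + v_{3} + v_{5} = 0  ⇒ sig = (3; —)
  {2,5,6}:  v_{2} + v_{5} + v_{6} = v_{1}  ⇒ sig = (3; 1)
  {3,4,5}:  v_{3} + v_{4} + v_{5} = v_{7}  ⇒ sig = (3; 1)

so the primitive-relation signature multiset is
    (2; —)
    (2; 1)
    (2; 1)
    (2; 1)
    (2; 1,1)
    (2; 1,2)
    (3; —)
    (3; 1)
    (3; 1)


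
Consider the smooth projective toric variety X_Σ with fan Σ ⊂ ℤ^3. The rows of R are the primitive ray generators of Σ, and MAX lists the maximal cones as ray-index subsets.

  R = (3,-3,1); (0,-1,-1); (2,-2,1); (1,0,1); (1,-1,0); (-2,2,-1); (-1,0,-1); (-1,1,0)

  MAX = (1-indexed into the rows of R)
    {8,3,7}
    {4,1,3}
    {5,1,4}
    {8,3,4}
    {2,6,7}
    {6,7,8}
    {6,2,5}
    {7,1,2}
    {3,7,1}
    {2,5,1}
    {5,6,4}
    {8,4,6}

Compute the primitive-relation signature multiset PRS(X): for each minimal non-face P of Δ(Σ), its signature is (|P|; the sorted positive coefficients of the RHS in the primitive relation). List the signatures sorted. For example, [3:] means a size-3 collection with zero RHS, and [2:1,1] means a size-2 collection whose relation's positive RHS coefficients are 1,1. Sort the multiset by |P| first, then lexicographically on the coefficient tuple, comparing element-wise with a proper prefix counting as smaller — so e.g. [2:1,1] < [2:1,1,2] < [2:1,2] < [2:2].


Σ has 10 primitive collections:

  P={3,6}:  v_{3} + v_{6} = 0  →  sig = [2:]
  P={4,7}:  v_{4} + v_{7} = 0  →  sig = [2:]
  P={5,8}:  v_{5} + v_{8} = 0  →  sig = [2:]
  P={1,6}:  v_{1} + v_{6} = v_{5}  →  sig = [2:1]
  P={1,8}:  v_{1} + v_{8} = v_{3}  →  sig = [2:1]
  P={2,4}:  v_{2} + v_{4} = v_{5}  →  sig = [2:1]
  P={2,8}:  v_{2} + v_{8} = v_{7}  →  sig = [2:1]
  P={3,5}:  v_{3} + v_{5} = v_{1}  →  sig = [2:1]
  P={5,7}:  v_{5} + v_{7} = v_{2}  →  sig = [2:1]
  P={2,3}:  v_{2} + v_{3} = v_{1} + v_{7}  →  sig = [2:1,1]

Signatures (|P|; sorted positive RHS coefficients), sorted:
[[2:], [2:], [2:], [2:1], [2:1], [2:1], [2:1], [2:1], [2:1], [2:1,1]]


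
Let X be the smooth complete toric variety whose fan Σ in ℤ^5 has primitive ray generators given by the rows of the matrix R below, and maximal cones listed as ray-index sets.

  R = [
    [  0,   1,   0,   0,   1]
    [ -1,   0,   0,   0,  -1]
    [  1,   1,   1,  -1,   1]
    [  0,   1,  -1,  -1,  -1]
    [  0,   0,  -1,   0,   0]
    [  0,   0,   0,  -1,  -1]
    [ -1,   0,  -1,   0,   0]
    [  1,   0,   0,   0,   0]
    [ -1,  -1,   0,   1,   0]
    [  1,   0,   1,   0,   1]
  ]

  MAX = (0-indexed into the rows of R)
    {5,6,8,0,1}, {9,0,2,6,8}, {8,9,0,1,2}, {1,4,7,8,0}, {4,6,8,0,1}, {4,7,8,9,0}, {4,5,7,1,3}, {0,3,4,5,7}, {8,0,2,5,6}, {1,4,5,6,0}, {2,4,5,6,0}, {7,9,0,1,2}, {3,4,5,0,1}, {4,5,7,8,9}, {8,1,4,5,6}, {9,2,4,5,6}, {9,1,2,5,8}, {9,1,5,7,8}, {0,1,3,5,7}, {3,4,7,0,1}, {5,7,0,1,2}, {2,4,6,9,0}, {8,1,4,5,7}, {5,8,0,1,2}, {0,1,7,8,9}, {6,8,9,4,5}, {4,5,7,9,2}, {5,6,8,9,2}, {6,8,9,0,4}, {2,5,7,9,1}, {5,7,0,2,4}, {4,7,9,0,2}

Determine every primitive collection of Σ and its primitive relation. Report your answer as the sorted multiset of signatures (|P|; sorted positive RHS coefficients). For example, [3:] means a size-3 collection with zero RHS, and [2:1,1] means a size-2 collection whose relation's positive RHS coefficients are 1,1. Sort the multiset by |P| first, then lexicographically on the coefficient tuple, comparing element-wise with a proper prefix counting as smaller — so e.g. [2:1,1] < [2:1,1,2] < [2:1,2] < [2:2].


The 15 primitive collections of Σ (r=10, n=5):

  {6,7}:  v_{6} + v_{7} = v_{4} ; sig = [2:1]
  {3,8}:  v_{3} + v_{8} = v_{1} + v_{4} ; sig = [2:1,1]
  {3,9}:  v_{3} + v_{9} = v_{0} + v_{5} + v_{7} ; sig = [2:1,1,1]
  {3,6}:  v_{3} + v_{6} = v_{0} + v_{1} + 2·v_{4} + v_{5} ; sig = [2:1,1,1,2]
  {2,3}:  v_{2} + v_{3} = 2·v_{0} + 2·v_{5} + v_{7} ; sig = [2:1,2,2]
  {1,4,9}:  v_{1} + v_{4} + v_{9} = 0 ; sig = [3:]
  {0,5,9}:  v_{0} + v_{5} + v_{9} = v_{2} ; sig = [3:1]
  {2,7,8}:  v_{2} + v_{7} + v_{8} = v_{9} ; sig = [3:1]
  {1,2,4}:  v_{1} + v_{2} + v_{4} = v_{0} + v_{5} ; sig = [3:1,1]
  {2,4,8}:  v_{2} + v_{4} + v_{8} = v_{6} + v_{9} ; sig = [3:1,1]
  {1,6,9}:  v_{1} + v_{6} + v_{9} = v_{0} + v_{5} + v_{8} ; sig = [3:1,1,1]
  {1,2,6}:  v_{1} + v_{2} + v_{6} = 2·v_{0} + 2·v_{5} + v_{8} ; sig = [3:1,2,2]
  {0,5,7,8}:  v_{0} + v_{5} + v_{7} + v_{8} = 0 ; sig = [4:]
  {0,4,5,8}:  v_{0} + v_{4} + v_{5} + v_{8} = v_{6} ; sig = [4:1]
  {0,1,4,5,7}:  v_{0} + v_{1} + v_{4} + v_{5} + v_{7} = v_{3} ; sig = [5:1]

Signatures (|P|; sorted positive RHS coefficients), sorted:
[[2:1], [2:1,1], [2:1,1,1], [2:1,1,1,2], [2:1,2,2], [3:], [3:1], [3:1], [3:1,1], [3:1,1], [3:1,1,1], [3:1,2,2], [4:], [4:1], [5:1]]


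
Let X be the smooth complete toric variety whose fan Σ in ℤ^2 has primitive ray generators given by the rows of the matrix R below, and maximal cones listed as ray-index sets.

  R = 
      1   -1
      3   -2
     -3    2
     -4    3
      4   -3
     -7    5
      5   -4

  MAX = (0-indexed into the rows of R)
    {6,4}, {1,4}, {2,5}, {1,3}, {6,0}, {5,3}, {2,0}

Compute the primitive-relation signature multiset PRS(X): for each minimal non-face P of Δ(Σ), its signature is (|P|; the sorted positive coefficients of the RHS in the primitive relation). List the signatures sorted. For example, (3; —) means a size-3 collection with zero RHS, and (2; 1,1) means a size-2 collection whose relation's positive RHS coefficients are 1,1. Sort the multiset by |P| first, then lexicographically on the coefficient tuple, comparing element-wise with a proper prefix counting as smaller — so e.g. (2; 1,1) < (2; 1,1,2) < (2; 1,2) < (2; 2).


Δ(Σ) — 7 vertices, 14 min non-faces:

  • {1,2}:  v_{1} + v_{2} = 0  so sig = (2; —)
  • {3,4}:  v_{3} + v_{4} = 0  so sig = (2; —)
  • {0,1}:  v_{0} + v_{1} = v_{4}  so sig = (2; 1)
  • {0,3}:  v_{0} + v_{3} = v_{2}  so sig = (2; 1)
  • {0,4}:  v_{0} + v_{4} = v_{6}  so sig = (2; 1)
  • {1,5}:  v_{1} + v_{5} = v_{3}  so sig = (2; 1)
  • {2,3}:  v_{2} + v_{3} = v_{5}  so sig = (2; 1)
  • {2,4}:  v_{2} + v_{4} = v_{0}  so sig = (2; 1)
  • {3,6}:  v_{3} + v_{6} = v_{0}  so sig = (2; 1)
  • {4,5}:  v_{4} + v_{5} = v_{2}  so sig = (2; 1)
  • {5,6}:  v_{5} + v_{6} = v_{0} + v_{2}  so sig = (2; 1,1)
  • {0,5}:  v_{0} + v_{5} = 2·v_{2}  so sig = (2; 2)
  • {1,6}:  v_{1} + v_{6} = 2·v_{4}  so sig = (2; 2)
  • {2,6}:  v_{2} + v_{6} = 2·v_{0}  so sig = (2; 2)

Sorted signature multiset PRS(X):
[(2; —), (2; —), (2; 1), (2; 1), (2; 1), (2; 1), (2; 1), (2; 1), (2; 1), (2; 1), (2; 1,1), (2; 2), (2; 2), (2; 2)]


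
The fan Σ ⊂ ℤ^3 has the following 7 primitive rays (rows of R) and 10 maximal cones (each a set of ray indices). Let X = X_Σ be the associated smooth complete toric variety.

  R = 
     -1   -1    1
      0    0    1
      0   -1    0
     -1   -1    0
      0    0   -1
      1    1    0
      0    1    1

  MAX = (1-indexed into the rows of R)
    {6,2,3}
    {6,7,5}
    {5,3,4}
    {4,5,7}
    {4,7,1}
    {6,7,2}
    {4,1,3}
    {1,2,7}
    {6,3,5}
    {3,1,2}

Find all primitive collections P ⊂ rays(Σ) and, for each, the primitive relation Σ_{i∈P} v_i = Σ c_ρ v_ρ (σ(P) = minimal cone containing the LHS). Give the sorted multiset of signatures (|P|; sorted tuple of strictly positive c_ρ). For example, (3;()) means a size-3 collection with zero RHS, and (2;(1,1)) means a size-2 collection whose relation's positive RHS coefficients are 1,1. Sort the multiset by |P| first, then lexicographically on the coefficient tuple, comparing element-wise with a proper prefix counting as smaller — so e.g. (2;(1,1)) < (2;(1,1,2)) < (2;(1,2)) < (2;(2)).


6 collections generate NE(X_Σ); each relation:

  P={2,5}:  v_{2} + v_{5} = 0  →  sig = (2;())
  P={4,6}:  v_{4} + v_{6} = 0  →  sig = (2;())
  P={1,5}:  v_{1} + v_{5} = v_{4}  →  sig = (2;(1))
  P={1,6}:  v_{1} + v_{6} = v_{2}  →  sig = (2;(1))
  P={2,4}:  v_{2} + v_{4} = v_{1}  →  sig = (2;(1))
  P={3,7}:  v_{3} + v_{7} = v_{2}  →  sig = (2;(1))

Hence PRS(X_Σ) =
    (2;())
    (2;())
    (2;(1))
    (2;(1))
    (2;(1))
    (2;(1))


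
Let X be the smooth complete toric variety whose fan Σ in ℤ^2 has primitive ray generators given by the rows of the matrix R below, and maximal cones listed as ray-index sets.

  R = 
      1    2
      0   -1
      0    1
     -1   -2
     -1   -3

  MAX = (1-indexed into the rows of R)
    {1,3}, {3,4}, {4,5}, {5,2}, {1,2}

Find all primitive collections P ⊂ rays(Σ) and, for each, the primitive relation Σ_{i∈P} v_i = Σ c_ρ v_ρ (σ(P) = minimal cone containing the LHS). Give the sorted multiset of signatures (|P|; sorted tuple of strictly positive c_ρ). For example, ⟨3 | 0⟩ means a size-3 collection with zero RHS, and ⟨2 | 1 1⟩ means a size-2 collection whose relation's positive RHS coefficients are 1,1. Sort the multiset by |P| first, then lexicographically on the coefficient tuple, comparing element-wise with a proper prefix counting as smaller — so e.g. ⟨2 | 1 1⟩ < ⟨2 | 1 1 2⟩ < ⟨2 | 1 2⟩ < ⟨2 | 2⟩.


The 5 primitive collections of Σ (r=5, n=2):

  {1,4}:  v_{1} + v_{4} = 0 — sig = ⟨2 | 0⟩
  {2,3}:  v_{2} + v_{3} = 0 — sig = ⟨2 | 0⟩
  {1,5}:  v_{1} + v_{5} = v_{2} — sig = ⟨2 | 1⟩
  {2,4}:  v_{2} + v_{4} = v_{5} — sig = ⟨2 | 1⟩
  {3,5}:  v_{3} + v_{5} = v_{4} — sig = ⟨2 | 1⟩

Signatures (|P|; sorted positive RHS coefficients), sorted:
[⟨2 | 0⟩, ⟨2 | 0⟩, ⟨2 | 1⟩, ⟨2 | 1⟩, ⟨2 | 1⟩]


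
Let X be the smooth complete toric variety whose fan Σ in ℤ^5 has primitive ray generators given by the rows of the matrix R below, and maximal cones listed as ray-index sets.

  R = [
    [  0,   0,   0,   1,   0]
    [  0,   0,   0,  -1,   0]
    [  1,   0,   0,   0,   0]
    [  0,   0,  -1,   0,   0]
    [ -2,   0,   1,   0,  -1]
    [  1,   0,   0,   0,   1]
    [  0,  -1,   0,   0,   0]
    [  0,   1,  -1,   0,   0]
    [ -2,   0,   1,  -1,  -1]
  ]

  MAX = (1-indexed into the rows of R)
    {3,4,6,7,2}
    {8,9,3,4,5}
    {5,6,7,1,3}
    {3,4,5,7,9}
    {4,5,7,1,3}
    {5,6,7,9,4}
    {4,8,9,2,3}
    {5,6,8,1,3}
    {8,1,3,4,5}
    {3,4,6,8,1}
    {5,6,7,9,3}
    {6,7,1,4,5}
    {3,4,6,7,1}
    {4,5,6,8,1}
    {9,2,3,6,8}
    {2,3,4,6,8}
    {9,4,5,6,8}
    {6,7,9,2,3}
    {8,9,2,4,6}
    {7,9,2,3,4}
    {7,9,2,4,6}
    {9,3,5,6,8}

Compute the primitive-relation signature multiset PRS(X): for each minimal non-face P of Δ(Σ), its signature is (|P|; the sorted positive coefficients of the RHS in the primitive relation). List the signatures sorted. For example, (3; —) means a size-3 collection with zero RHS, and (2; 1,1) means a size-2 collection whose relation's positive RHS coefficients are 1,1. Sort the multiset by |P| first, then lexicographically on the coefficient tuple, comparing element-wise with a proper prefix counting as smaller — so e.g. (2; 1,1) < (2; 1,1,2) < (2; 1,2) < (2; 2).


Δ(Σ) — 9 vertices, 6 min non-faces:

  • {1,2}:  v_{1} + v_{2} = 0  →  sig = (2; —)
  • {1,9}:  v_{1} + v_{9} = v_{5}  →  sig = (2; 1)
  • {2,5}:  v_{2} + v_{5} = v_{9}  →  sig = (2; 1)
  • {7,8}:  v_{7} + v_{8} = v_{4}  →  sig = (2; 1)
  • {3,4,5,6}:  v_{3} + v_{4} + v_{5} + v_{6} = 0  →  sig = (4; —)
  • {3,4,6,9}:  v_{3} + v_{4} + v_{6} + v_{9} = v_{2}  →  sig = (4; 1)

so the primitive-relation signature multiset is
    (2; —)
    (2; 1)
    (2; 1)
    (2; 1)
    (4; —)
    (4; 1)


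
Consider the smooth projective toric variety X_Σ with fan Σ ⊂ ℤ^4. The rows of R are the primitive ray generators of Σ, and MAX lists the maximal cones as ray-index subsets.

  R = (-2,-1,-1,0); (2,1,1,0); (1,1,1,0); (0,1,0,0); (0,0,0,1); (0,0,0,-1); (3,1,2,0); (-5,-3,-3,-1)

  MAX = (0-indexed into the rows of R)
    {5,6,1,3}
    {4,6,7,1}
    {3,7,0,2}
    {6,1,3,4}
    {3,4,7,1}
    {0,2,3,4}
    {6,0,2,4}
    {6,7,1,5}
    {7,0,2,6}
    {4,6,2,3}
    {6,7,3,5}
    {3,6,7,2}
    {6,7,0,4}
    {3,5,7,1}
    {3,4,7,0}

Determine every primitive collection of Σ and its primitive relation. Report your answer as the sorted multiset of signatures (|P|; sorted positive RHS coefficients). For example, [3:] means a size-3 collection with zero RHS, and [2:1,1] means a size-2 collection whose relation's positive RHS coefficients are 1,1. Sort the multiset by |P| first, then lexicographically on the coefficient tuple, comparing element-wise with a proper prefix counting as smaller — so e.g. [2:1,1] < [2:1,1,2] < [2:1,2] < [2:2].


Primitive collections (9):

  P = {0,1}:  v_{0} + v_{1} = 0  ⇒ sig = [2:]
  P = {4,5}:  v_{4} + v_{5} = 0  ⇒ sig = [2:]
  P = {1,2}:  v_{1} + v_{2} = v_{3} + v_{6}  ⇒ sig = [2:1,1]
  P = {0,5}:  v_{0} + v_{5} = v_{3} + v_{6} + v_{7}  ⇒ sig = [2:1,1,1]
  P = {2,5}:  v_{2} + v_{5} = 2·v_{3} + 2·v_{6} + v_{7}  ⇒ sig = [2:1,2,2]
  P = {0,3,6}:  v_{0} + v_{3} + v_{6} = v_{2}  ⇒ sig = [3:1]
  P = {2,4,7}:  v_{2} + v_{4} + v_{7} = 2·v_{0}  ⇒ sig = [3:2]
  P = {1,3,6,7}:  v_{1} + v_{3} + v_{6} + v_{7} = v_{5}  ⇒ sig = [4:1]
  P = {3,4,6,7}:  v_{3} + v_{4} + v_{6} + v_{7} = v_{0}  ⇒ sig = [4:1]

Signatures (|P|; sorted positive RHS coefficients), sorted:
{ [2:] ×2,  [2:1,1],  [2:1,1,1],  [2:1,2,2],  [3:1],  [3:2],  [4:1] ×2 }


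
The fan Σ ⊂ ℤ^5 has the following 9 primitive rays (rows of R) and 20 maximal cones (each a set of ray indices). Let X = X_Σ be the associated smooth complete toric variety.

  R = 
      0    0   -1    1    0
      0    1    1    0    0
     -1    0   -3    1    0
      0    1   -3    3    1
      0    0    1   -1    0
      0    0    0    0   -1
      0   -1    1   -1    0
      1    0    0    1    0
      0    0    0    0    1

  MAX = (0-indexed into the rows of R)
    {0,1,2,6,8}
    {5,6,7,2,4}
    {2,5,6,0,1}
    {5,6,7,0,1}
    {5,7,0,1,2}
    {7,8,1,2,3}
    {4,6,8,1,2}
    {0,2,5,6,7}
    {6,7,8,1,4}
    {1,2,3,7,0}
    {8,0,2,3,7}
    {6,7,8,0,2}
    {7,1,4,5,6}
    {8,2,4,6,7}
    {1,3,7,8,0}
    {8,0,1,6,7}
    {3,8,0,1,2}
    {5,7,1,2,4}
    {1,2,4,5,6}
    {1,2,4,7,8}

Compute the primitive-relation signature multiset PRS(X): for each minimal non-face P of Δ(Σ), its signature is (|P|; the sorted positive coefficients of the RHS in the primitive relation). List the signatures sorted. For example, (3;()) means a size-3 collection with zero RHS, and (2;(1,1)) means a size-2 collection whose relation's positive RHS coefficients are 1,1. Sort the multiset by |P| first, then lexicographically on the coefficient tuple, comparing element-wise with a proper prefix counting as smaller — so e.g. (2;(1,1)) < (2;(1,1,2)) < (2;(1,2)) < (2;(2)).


|primitive collections| = 7. Relations:

  {0,4}:  v_{0} + v_{4} = 0  ⟹  sig = (2;())
  {5,8}:  v_{5} + v_{8} = 0  ⟹  sig = (2;())
  {3,4}:  v_{3} + v_{4} = v_{1} + v_{2} + v_{7} + v_{8}  ⟹  sig = (2;(1,1,1,1))
  {3,5}:  v_{3} + v_{5} = v_{0} + v_{1} + v_{2} + v_{7}  ⟹  sig = (2;(1,1,1,1))
  {3,6}:  v_{3} + v_{6} = 2·v_{0} + v_{8}  ⟹  sig = (2;(1,2))
  {1,2,6,7}:  v_{1} + v_{2} + v_{6} + v_{7} = v_{0}  ⟹  sig = (4;(1))
  {0,1,2,7,8}:  v_{0} + v_{1} + v_{2} + v_{7} + v_{8} = v_{3}  ⟹  sig = (5;(1))

so the primitive-relation signature multiset is
{ (2;()) ×2,  (2;(1,1,1,1)) ×2,  (2;(1,2)),  (4;(1)),  (5;(1)) }


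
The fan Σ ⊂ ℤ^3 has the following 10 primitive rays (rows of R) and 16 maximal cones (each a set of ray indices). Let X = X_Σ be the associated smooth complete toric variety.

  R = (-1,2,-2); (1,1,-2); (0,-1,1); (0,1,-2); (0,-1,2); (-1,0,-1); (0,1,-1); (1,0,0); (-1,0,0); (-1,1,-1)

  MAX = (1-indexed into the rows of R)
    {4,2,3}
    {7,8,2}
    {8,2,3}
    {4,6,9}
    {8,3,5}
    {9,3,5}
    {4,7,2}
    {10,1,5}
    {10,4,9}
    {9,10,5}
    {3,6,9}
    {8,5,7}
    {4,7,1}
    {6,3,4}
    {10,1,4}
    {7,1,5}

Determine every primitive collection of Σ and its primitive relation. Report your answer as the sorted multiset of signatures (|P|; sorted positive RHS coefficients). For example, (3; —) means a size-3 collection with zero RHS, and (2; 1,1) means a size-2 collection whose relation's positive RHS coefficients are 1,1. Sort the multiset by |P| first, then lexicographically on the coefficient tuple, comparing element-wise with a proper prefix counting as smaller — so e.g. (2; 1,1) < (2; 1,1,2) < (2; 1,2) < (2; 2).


Minimal non-faces — 22 found among 10 rays, 16 max cones:

  {3,7}:  v_{3} + v_{7} = 0  →  sig = (2; —)
  {4,5}:  v_{4} + v_{5} = 0  →  sig = (2; —)
  {8,9}:  v_{8} + v_{9} = 0  →  sig = (2; —)
  {1,3}:  v_{1} + v_{3} = v_{10}  →  sig = (2; 1)
  {2,5}:  v_{2} + v_{5} = v_{8}  →  sig = (2; 1)
  {2,9}:  v_{2} + v_{9} = v_{4}  →  sig = (2; 1)
  {3,10}:  v_{3} + v_{10} = v_{9}  →  sig = (2; 1)
  {4,8}:  v_{4} + v_{8} = v_{2}  →  sig = (2; 1)
  {7,9}:  v_{7} + v_{9} = v_{10}  →  sig = (2; 1)
  {7,10}:  v_{7} + v_{10} = v_{1}  →  sig = (2; 1)
  {8,10}:  v_{8} + v_{10} = v_{7}  →  sig = (2; 1)
  {2,10}:  v_{2} + v_{10} = v_{4} + v_{7}  →  sig = (2; 1,1)
  {5,6}:  v_{5} + v_{6} = v_{3} + v_{9}  →  sig = (2; 1,1)
  {6,7}:  v_{6} + v_{7} = v_{4} + v_{9}  →  sig = (2; 1,1)
  {6,8}:  v_{6} + v_{8} = v_{3} + v_{4}  →  sig = (2; 1,1)
  {1,6}:  v_{1} + v_{6} = v_{4} + v_{9} + v_{10}  →  sig = (2; 1,1,1)
  {1,2}:  v_{1} + v_{2} = v_{4} + 2·v_{7}  →  sig = (2; 1,2)
  {2,6}:  v_{2} + v_{6} = v_{3} + 2·v_{4}  →  sig = (2; 1,2)
  {6,10}:  v_{6} + v_{10} = v_{4} + 2·v_{9}  →  sig = (2; 1,2)
  {1,8}:  v_{1} + v_{8} = 2·v_{7}  →  sig = (2; 2)
  {1,9}:  v_{1} + v_{9} = 2·v_{10}  →  sig = (2; 2)
  {3,4,9}:  v_{3} + v_{4} + v_{9} = v_{6}  →  sig = (3; 1)

so the primitive-relation signature multiset is
    |P|=2: 21 collections, coeffs (), (), (), (1), (1), (1), (1), (1), (1), (1), (1), (1,1), (1,1), (1,1), (1,1), (1,1,1), (1,2), (1,2), (1,2), (2), (2)
    |P|=3: 1 collection, coeffs (1)


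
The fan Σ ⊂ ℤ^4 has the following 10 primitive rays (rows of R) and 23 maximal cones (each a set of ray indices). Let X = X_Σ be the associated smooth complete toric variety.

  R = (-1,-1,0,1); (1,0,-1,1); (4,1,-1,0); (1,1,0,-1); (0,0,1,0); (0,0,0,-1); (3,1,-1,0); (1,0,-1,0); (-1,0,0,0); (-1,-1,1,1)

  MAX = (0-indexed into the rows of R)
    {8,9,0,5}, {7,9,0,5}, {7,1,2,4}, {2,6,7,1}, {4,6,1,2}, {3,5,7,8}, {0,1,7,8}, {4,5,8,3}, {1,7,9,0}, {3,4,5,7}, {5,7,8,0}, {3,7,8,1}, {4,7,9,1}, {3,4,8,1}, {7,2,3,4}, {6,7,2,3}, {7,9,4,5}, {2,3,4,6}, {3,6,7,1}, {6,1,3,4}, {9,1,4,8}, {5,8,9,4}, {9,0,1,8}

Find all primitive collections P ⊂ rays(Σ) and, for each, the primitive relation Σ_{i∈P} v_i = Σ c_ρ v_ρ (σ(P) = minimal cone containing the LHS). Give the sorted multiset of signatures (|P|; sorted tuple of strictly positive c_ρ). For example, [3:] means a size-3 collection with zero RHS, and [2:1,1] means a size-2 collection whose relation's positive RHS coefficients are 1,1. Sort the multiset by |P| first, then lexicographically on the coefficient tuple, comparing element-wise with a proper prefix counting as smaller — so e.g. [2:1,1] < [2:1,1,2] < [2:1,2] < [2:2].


Minimal non-faces — 17 found among 10 rays, 23 max cones:

  P={0,3}:  v_{0} + v_{3} = 0  →  sig = [2:]
  P={0,4}:  v_{0} + v_{4} = v_{9}  →  sig = [2:1]
  P={1,5}:  v_{1} + v_{5} = v_{7}  →  sig = [2:1]
  P={2,8}:  v_{2} + v_{8} = v_{6}  →  sig = [2:1]
  P={3,9}:  v_{3} + v_{9} = v_{4}  →  sig = [2:1]
  P={6,8}:  v_{6} + v_{8} = v_{1} + v_{3}  →  sig = [2:1,1]
  P={0,6}:  v_{0} + v_{6} = v_{1} + v_{4} + v_{7}  →  sig = [2:1,1,1]
  P={5,6}:  v_{5} + v_{6} = v_{3} + v_{4} + 2·v_{7}  →  sig = [2:1,1,2]
  P={6,9}:  v_{6} + v_{9} = v_{1} + 2·v_{4} + v_{7}  →  sig = [2:1,1,2]
  P={0,2}:  v_{0} + v_{2} = v_{1} + 2·v_{4} + 2·v_{7}  →  sig = [2:1,2,2]
  P={2,5}:  v_{2} + v_{5} = v_{3} + 2·v_{4} + 3·v_{7}  →  sig = [2:1,2,3]
  P={2,9}:  v_{2} + v_{9} = v_{1} + 3·v_{4} + 2·v_{7}  →  sig = [2:1,2,3]
  P={4,7,8}:  v_{4} + v_{7} + v_{8} = 0  →  sig = [3:]
  P={4,6,7}:  v_{4} + v_{6} + v_{7} = v_{2}  →  sig = [3:1]
  P={7,8,9}:  v_{7} + v_{8} + v_{9} = v_{0}  →  sig = [3:1]
  P={1,2,3}:  v_{1} + v_{2} + v_{3} = 2·v_{6}  →  sig = [3:2]
  P={1,3,4,7}:  v_{1} + v_{3} + v_{4} + v_{7} = v_{6}  →  sig = [4:1]

so the primitive-relation signature multiset is
[[2:], [2:1], [2:1], [2:1], [2:1], [2:1,1], [2:1,1,1], [2:1,1,2], [2:1,1,2], [2:1,2,2], [2:1,2,3], [2:1,2,3], [3:], [3:1], [3:1], [3:2], [4:1]]
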